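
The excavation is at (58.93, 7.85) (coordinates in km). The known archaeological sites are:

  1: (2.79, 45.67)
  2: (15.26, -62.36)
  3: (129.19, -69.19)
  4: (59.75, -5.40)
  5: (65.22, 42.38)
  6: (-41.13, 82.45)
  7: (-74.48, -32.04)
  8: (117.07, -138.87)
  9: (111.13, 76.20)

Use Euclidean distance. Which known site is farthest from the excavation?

8

Distances from (58.93, 7.85):
1: √((-56.14)² + (37.82)²) = √(3151.6996 + 1430.3524) = 67.69 km
2: √((-43.67)² + (-70.21)²) = √(1907.0689 + 4929.4441) = 82.68 km
3: √((70.26)² + (-77.04)²) = √(4936.4676 + 5935.1616) = 104.27 km
4: √((0.82)² + (-13.25)²) = √(0.6724 + 175.5625) = 13.28 km
5: √((6.29)² + (34.53)²) = √(39.5641 + 1192.3209) = 35.10 km
6: √((-100.06)² + (74.60)²) = √(10012.0036 + 5565.1600) = 124.81 km
7: √((-133.41)² + (-39.89)²) = √(17798.2281 + 1591.2121) = 139.25 km
8: √((58.14)² + (-146.72)²) = √(3380.2596 + 21526.7584) = 157.82 km
9: √((52.20)² + (68.35)²) = √(2724.8400 + 4671.7225) = 86.00 km
Maximum: 8 at 157.82 km.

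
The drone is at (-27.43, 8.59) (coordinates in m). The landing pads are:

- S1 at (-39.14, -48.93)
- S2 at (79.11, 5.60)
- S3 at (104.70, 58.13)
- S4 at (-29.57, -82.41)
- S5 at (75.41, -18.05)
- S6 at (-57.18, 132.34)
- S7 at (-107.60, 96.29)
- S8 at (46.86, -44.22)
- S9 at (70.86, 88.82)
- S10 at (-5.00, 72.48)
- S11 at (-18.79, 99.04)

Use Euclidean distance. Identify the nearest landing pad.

Distances from (-27.43, 8.59):
S1: √((-11.71)² + (-57.52)²) = √(137.1241 + 3308.5504) = 58.70 m
S2: √((106.54)² + (-2.99)²) = √(11350.7716 + 8.9401) = 106.58 m
S3: √((132.13)² + (49.54)²) = √(17458.3369 + 2454.2116) = 141.11 m
S4: √((-2.14)² + (-91.00)²) = √(4.5796 + 8281.0000) = 91.03 m
S5: √((102.84)² + (-26.64)²) = √(10576.0656 + 709.6896) = 106.23 m
S6: √((-29.75)² + (123.75)²) = √(885.0625 + 15314.0625) = 127.28 m
S7: √((-80.17)² + (87.70)²) = √(6427.2289 + 7691.2900) = 118.82 m
S8: √((74.29)² + (-52.81)²) = √(5519.0041 + 2788.8961) = 91.15 m
S9: √((98.29)² + (80.23)²) = √(9660.9241 + 6436.8529) = 126.88 m
S10: √((22.43)² + (63.89)²) = √(503.1049 + 4081.9321) = 67.71 m
S11: √((8.64)² + (90.45)²) = √(74.6496 + 8181.2025) = 90.86 m
Minimum: S1 at 58.70 m.

S1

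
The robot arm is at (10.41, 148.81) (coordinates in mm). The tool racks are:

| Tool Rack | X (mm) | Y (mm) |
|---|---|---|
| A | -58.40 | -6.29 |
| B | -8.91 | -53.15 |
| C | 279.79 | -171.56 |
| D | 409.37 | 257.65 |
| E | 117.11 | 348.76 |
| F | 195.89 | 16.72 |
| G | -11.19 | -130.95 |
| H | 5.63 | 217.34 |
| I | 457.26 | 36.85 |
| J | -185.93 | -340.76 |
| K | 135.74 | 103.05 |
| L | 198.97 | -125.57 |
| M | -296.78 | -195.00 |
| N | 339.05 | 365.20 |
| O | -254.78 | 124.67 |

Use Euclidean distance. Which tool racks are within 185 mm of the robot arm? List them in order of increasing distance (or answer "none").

H, K, A

Distances from (10.41, 148.81):
A: √((-68.81)² + (-155.10)²) = √(4734.8161 + 24056.0100) = 169.68 mm
B: √((-19.32)² + (-201.96)²) = √(373.2624 + 40787.8416) = 202.88 mm
C: √((269.38)² + (-320.37)²) = √(72565.5844 + 102636.9369) = 418.57 mm
D: √((398.96)² + (108.84)²) = √(159169.0816 + 11846.1456) = 413.54 mm
E: √((106.70)² + (199.95)²) = √(11384.8900 + 39980.0025) = 226.64 mm
F: √((185.48)² + (-132.09)²) = √(34402.8304 + 17447.7681) = 227.71 mm
G: √((-21.60)² + (-279.76)²) = √(466.5600 + 78265.6576) = 280.59 mm
H: √((-4.78)² + (68.53)²) = √(22.8484 + 4696.3609) = 68.70 mm
I: √((446.85)² + (-111.96)²) = √(199674.9225 + 12535.0416) = 460.66 mm
J: √((-196.34)² + (-489.57)²) = √(38549.3956 + 239678.7849) = 527.47 mm
K: √((125.33)² + (-45.76)²) = √(15707.6089 + 2093.9776) = 133.42 mm
L: √((188.56)² + (-274.38)²) = √(35554.8736 + 75284.3844) = 332.93 mm
M: √((-307.19)² + (-343.81)²) = √(94365.6961 + 118205.3161) = 461.05 mm
N: √((328.64)² + (216.39)²) = √(108004.2496 + 46824.6321) = 393.48 mm
O: √((-265.19)² + (-24.14)²) = √(70325.7361 + 582.7396) = 266.29 mm
Threshold 185 mm: H (68.70 mm), K (133.42 mm), A (169.68 mm) are within range.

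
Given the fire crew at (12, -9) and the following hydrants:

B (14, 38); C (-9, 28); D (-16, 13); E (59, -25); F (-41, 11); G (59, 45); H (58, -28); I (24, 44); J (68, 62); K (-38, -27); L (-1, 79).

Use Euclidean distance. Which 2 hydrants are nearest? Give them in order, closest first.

D, C

Distances from (12, -9):
B: √((2)² + (47)²) = √(4.000 + 2209.000) = 47.0
C: √((-21)² + (37)²) = √(441.000 + 1369.000) = 42.5
D: √((-28)² + (22)²) = √(784.000 + 484.000) = 35.6
E: √((47)² + (-16)²) = √(2209.000 + 256.000) = 49.6
F: √((-53)² + (20)²) = √(2809.000 + 400.000) = 56.6
G: √((47)² + (54)²) = √(2209.000 + 2916.000) = 71.6
H: √((46)² + (-19)²) = √(2116.000 + 361.000) = 49.8
I: √((12)² + (53)²) = √(144.000 + 2809.000) = 54.3
J: √((56)² + (71)²) = √(3136.000 + 5041.000) = 90.4
K: √((-50)² + (-18)²) = √(2500.000 + 324.000) = 53.1
L: √((-13)² + (88)²) = √(169.000 + 7744.000) = 89.0
Sorted: D (35.6) < C (42.5) < B (47.0) < E (49.6) < …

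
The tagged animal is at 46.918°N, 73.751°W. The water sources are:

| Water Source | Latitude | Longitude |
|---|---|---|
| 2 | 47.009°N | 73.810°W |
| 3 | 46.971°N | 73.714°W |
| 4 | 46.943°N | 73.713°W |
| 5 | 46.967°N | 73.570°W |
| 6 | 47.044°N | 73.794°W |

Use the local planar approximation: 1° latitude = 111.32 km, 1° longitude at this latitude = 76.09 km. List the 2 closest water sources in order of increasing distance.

4, 3

Distances from 46.918°N, 73.751°W:
2: 11.080 km
3: 6.537 km
4: 4.013 km
5: 14.813 km
6: 14.403 km
Sorted: 4 (4.013 km) < 3 (6.537 km) < 2 (11.080 km) < 6 (14.403 km) < …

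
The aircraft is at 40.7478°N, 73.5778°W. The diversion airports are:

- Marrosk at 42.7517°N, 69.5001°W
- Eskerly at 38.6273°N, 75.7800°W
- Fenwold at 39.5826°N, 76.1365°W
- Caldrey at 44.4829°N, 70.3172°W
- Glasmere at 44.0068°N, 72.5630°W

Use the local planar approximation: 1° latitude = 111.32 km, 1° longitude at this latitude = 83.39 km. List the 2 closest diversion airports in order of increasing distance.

Fenwold, Eskerly

Distances from 40.7478°N, 73.5778°W:
Marrosk: √((2.0039·111.32)² + (4.0777·83.39)²) = √(49762.075506 + 115626.795593) = 406.6803 km
Eskerly: √((-2.1205·111.32)² + (-2.2022·83.39)²) = √(55721.519242 + 33724.185096) = 299.0747 km
Fenwold: √((-1.1652·111.32)² + (-2.5587·83.39)²) = √(16824.700703 + 45526.753913) = 249.7027 km
Caldrey: √((3.7351·111.32)² + (3.2606·83.39)²) = √(172882.431766 + 73930.389811) = 496.8026 km
Glasmere: √((3.2590·111.32)² + (1.0148·83.39)²) = √(131617.948194 + 7161.250487) = 372.5308 km
Sorted: Fenwold (249.7027 km) < Eskerly (299.0747 km) < Glasmere (372.5308 km) < Marrosk (406.6803 km) < …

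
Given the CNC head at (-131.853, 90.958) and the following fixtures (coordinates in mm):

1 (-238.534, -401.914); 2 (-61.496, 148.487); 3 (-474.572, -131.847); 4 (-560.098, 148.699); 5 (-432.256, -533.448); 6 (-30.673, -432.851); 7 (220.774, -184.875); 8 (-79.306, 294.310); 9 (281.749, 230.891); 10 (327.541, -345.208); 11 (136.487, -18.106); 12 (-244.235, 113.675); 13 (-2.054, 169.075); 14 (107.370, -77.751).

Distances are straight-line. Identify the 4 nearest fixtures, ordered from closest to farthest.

2, 12, 13, 8

Distances from (-131.853, 90.958):
1: √((-106.681)² + (-492.872)²) = √(11380.83576 + 242922.80838) = 504.285 mm
2: √((70.357)² + (57.529)²) = √(4950.10745 + 3309.58584) = 90.883 mm
3: √((-342.719)² + (-222.805)²) = √(117456.31296 + 49642.06803) = 408.777 mm
4: √((-428.245)² + (57.741)²) = √(183393.78002 + 3334.02308) = 432.120 mm
5: √((-300.403)² + (-624.406)²) = √(90241.96241 + 389882.85284) = 692.910 mm
6: √((101.180)² + (-523.809)²) = √(10237.39240 + 274375.86848) = 533.492 mm
7: √((352.627)² + (-275.833)²) = √(124345.80113 + 76083.84389) = 447.694 mm
8: √((52.547)² + (203.352)²) = √(2761.18721 + 41352.03590) = 210.031 mm
9: √((413.602)² + (139.933)²) = √(171066.61440 + 19581.24449) = 436.632 mm
10: √((459.394)² + (-436.166)²) = √(211042.84724 + 190240.77956) = 633.470 mm
11: √((268.340)² + (-109.064)²) = √(72006.35560 + 11894.95610) = 289.657 mm
12: √((-112.382)² + (22.717)²) = √(12629.71392 + 516.06209) = 114.655 mm
13: √((129.799)² + (78.117)²) = √(16847.78040 + 6102.26569) = 151.493 mm
14: √((239.223)² + (-168.709)²) = √(57227.64373 + 28462.72668) = 292.729 mm
Sorted: 2 (90.883 mm) < 12 (114.655 mm) < 13 (151.493 mm) < 8 (210.031 mm) < 11 (289.657 mm) < 14 (292.729 mm) < …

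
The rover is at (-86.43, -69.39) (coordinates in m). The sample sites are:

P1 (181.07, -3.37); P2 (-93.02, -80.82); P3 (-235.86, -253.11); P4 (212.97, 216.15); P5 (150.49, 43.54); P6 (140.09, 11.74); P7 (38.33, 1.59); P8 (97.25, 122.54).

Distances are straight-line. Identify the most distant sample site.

Distances from (-86.43, -69.39):
P1: 275.53 m
P2: 13.19 m
P3: 236.82 m
P4: 413.73 m
P5: 262.46 m
P6: 240.61 m
P7: 143.54 m
P8: 265.66 m
Maximum: P4 at 413.73 m.

P4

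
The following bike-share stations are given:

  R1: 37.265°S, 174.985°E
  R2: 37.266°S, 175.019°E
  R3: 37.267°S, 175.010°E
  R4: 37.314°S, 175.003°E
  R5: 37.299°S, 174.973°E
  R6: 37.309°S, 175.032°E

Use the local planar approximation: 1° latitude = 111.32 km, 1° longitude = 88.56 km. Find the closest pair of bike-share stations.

R2 and R3

Pairwise distances:
R1–R2: √((-0.001·111.32)² + (0.034·88.56)²) = √(0.01239 + 9.06636) = 3.013 km
R1–R3: √((-0.002·111.32)² + (0.025·88.56)²) = √(0.04957 + 4.90180) = 2.225 km
R1–R4: √((-0.049·111.32)² + (0.018·88.56)²) = √(29.75353 + 2.54109) = 5.683 km
R1–R5: √((-0.034·111.32)² + (-0.012·88.56)²) = √(14.32532 + 1.12937) = 3.931 km
R1–R6: √((-0.044·111.32)² + (0.047·88.56)²) = √(23.99119 + 17.32491) = 6.428 km
R2–R3: √((-0.001·111.32)² + (-0.009·88.56)²) = √(0.01239 + 0.63527) = 0.805 km
R2–R4: √((-0.048·111.32)² + (-0.016·88.56)²) = √(28.55150 + 2.00778) = 5.528 km
R2–R5: √((-0.033·111.32)² + (-0.046·88.56)²) = √(13.49504 + 16.59552) = 5.485 km
R2–R6: √((-0.043·111.32)² + (0.013·88.56)²) = √(22.91307 + 1.32545) = 4.923 km
R3–R4: √((-0.047·111.32)² + (-0.007·88.56)²) = √(27.37424 + 0.38430) = 5.269 km
R3–R5: √((-0.032·111.32)² + (-0.037·88.56)²) = √(12.68955 + 10.73689) = 4.840 km
R3–R6: √((-0.042·111.32)² + (0.022·88.56)²) = √(21.85974 + 3.79595) = 5.065 km
R4–R5: √((0.015·111.32)² + (-0.030·88.56)²) = √(2.78823 + 7.05859) = 3.138 km
R4–R6: √((0.005·111.32)² + (0.029·88.56)²) = √(0.30980 + 6.59586) = 2.628 km
R5–R6: √((-0.010·111.32)² + (0.059·88.56)²) = √(1.23921 + 27.30104) = 5.342 km
Closest pair: R2–R3 at 0.805 km.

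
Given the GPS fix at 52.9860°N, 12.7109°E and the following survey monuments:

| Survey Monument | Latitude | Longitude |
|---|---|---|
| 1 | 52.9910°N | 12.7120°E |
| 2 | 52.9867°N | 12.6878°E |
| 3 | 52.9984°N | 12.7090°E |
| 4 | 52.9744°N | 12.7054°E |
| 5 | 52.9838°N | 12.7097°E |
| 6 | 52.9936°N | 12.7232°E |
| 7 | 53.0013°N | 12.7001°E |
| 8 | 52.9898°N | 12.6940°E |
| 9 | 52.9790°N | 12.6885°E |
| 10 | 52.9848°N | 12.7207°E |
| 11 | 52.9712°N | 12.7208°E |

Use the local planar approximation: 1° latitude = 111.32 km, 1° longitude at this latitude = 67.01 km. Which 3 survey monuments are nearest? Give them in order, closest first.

Distances from 52.9860°N, 12.7109°E:
1: √((0.0050·111.32)² + (0.0011·67.01)²) = √(0.309804 + 0.005433) = 0.5615 km
2: √((0.0007·111.32)² + (-0.0231·67.01)²) = √(0.006072 + 2.396090) = 1.5499 km
3: √((0.0124·111.32)² + (-0.0019·67.01)²) = √(1.905416 + 0.016210) = 1.3862 km
4: √((-0.0116·111.32)² + (-0.0055·67.01)²) = √(1.667487 + 0.135833) = 1.3429 km
5: √((-0.0022·111.32)² + (-0.0012·67.01)²) = √(0.059978 + 0.006466) = 0.2578 km
6: √((0.0076·111.32)² + (0.0123·67.01)²) = √(0.715770 + 0.679344) = 1.1811 km
7: √((0.0153·111.32)² + (-0.0108·67.01)²) = √(2.900877 + 0.523753) = 1.8506 km
8: √((0.0038·111.32)² + (-0.0169·67.01)²) = √(0.178943 + 1.282486) = 1.2089 km
9: √((-0.0070·111.32)² + (-0.0224·67.01)²) = √(0.607215 + 2.253073) = 1.6912 km
10: √((-0.0012·111.32)² + (0.0098·67.01)²) = √(0.017845 + 0.431252) = 0.6701 km
11: √((-0.0148·111.32)² + (0.0099·67.01)²) = √(2.714375 + 0.440098) = 1.7761 km
Sorted: 5 (0.2578 km) < 1 (0.5615 km) < 10 (0.6701 km) < 6 (1.1811 km) < 8 (1.2089 km) < …

5, 1, 10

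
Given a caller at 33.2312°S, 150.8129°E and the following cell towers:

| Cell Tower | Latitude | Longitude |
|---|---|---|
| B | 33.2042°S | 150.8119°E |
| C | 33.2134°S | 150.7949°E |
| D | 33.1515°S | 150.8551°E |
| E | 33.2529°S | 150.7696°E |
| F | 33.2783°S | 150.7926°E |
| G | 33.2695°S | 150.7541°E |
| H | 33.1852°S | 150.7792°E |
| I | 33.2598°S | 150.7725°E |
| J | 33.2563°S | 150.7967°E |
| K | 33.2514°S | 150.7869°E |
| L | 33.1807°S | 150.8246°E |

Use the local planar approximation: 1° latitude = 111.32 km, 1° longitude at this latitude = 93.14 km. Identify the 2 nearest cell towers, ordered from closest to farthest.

C, B

Distances from 33.2312°S, 150.8129°E:
B: 3.0071 km
C: 2.5956 km
D: 9.7039 km
E: 4.7011 km
F: 5.5737 km
G: 6.9406 km
H: 6.0062 km
I: 4.9290 km
J: 3.1755 km
K: 3.3047 km
L: 5.7263 km
Sorted: C (2.5956 km) < B (3.0071 km) < J (3.1755 km) < K (3.3047 km) < …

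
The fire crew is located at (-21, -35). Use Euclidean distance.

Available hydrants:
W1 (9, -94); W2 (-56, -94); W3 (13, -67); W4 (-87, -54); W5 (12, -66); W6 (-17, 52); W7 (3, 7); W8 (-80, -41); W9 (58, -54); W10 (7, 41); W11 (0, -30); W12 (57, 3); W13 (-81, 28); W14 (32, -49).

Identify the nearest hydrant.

Distances from (-21, -35):
W1: 66.2
W2: 68.6
W3: 46.7
W4: 68.7
W5: 45.3
W6: 87.1
W7: 48.4
W8: 59.3
W9: 81.3
W10: 81.0
W11: 21.6
W12: 86.8
W13: 87.0
W14: 54.8
Minimum: W11 at 21.6.

W11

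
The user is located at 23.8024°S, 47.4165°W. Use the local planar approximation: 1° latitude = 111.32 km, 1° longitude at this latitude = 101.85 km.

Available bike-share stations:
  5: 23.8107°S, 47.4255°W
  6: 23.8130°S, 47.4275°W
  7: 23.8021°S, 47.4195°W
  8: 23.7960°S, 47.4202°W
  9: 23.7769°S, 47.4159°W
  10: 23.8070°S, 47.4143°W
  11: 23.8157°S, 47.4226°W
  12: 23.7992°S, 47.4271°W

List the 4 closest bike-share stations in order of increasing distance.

Distances from 23.8024°S, 47.4165°W:
5: 1.3015 km
6: 1.6271 km
7: 0.3074 km
8: 0.8060 km
9: 2.8393 km
10: 0.5589 km
11: 1.6056 km
12: 1.1369 km
Sorted: 7 (0.3074 km) < 10 (0.5589 km) < 8 (0.8060 km) < 12 (1.1369 km) < 5 (1.3015 km) < 11 (1.6056 km) < …

7, 10, 8, 12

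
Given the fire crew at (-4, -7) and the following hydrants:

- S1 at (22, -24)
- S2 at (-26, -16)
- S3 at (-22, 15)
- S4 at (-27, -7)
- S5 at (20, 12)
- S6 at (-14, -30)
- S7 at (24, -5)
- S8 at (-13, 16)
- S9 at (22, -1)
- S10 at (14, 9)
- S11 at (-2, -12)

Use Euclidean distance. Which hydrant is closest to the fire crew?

S11

Distances from (-4, -7):
S1: √((26)² + (-17)²) = √(676.000 + 289.000) = 31.1
S2: √((-22)² + (-9)²) = √(484.000 + 81.000) = 23.8
S3: √((-18)² + (22)²) = √(324.000 + 484.000) = 28.4
S4: √((-23)² + (0)²) = √(529.000 + 0.000) = 23.0
S5: √((24)² + (19)²) = √(576.000 + 361.000) = 30.6
S6: √((-10)² + (-23)²) = √(100.000 + 529.000) = 25.1
S7: √((28)² + (2)²) = √(784.000 + 4.000) = 28.1
S8: √((-9)² + (23)²) = √(81.000 + 529.000) = 24.7
S9: √((26)² + (6)²) = √(676.000 + 36.000) = 26.7
S10: √((18)² + (16)²) = √(324.000 + 256.000) = 24.1
S11: √((2)² + (-5)²) = √(4.000 + 25.000) = 5.4
Minimum: S11 at 5.4.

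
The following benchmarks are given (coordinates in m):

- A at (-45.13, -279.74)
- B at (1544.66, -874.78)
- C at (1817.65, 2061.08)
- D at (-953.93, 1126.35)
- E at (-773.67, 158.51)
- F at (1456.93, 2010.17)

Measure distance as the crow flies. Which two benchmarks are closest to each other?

Pairwise distances:
A–B: 1697.50 m
A–C: 2991.55 m
A–D: 1674.22 m
A–E: 850.20 m
A–F: 2738.59 m
B–C: 2948.52 m
B–D: 3201.17 m
B–E: 2538.18 m
B–F: 2886.28 m
C–D: 2924.96 m
C–E: 3214.76 m
C–F: 364.29 m
D–E: 984.48 m
D–F: 2567.76 m
E–F: 2899.00 m
Closest pair: C–F at 364.29 m.

C and F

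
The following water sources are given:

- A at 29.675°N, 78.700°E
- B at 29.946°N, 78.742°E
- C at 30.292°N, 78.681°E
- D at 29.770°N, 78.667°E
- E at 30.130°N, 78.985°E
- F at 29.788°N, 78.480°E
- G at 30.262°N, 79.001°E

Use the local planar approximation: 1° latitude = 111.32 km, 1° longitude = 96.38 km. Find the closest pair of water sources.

A and D

Pairwise distances:
A–D: 11.043 km
E–G: 14.775 km
D–F: 18.134 km
B–D: 20.883 km
A–F: 24.654 km
A–B: 30.438 km
B–F: 30.773 km
C–G: 31.022 km
B–E: 31.114 km
C–E: 34.405 km
B–C: 38.963 km
B–G: 43.134 km
D–E: 50.452 km
A–E: 57.619 km
C–D: 58.125 km
C–F: 59.356 km
E–F: 61.793 km
D–G: 63.529 km
A–C: 68.709 km
A–G: 71.495 km
F–G: 72.840 km
Closest pair: A–D at 11.043 km.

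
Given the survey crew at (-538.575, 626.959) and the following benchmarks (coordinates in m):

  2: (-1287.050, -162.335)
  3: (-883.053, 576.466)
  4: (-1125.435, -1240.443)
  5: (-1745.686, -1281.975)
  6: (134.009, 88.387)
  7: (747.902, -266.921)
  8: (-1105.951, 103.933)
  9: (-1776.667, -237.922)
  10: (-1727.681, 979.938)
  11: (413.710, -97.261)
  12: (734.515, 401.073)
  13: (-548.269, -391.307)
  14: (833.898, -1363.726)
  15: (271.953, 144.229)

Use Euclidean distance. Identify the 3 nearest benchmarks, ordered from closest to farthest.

Distances from (-538.575, 626.959):
2: √((-748.475)² + (-789.294)²) = √(560214.82562 + 622985.01844) = 1087.750 m
3: √((-344.478)² + (-50.493)²) = √(118665.09248 + 2549.54305) = 348.159 m
4: √((-586.860)² + (-1867.402)²) = √(344404.65960 + 3487190.22960) = 1957.446 m
5: √((-1207.111)² + (-1908.934)²) = √(1457116.96632 + 3644029.01636) = 2258.572 m
6: √((672.584)² + (-538.572)²) = √(452369.23706 + 290059.79918) = 861.643 m
7: √((1286.477)² + (-893.880)²) = √(1655023.07153 + 799021.45440) = 1566.539 m
8: √((-567.376)² + (-523.026)²) = √(321915.52538 + 273556.19668) = 771.668 m
9: √((-1238.092)² + (-864.881)²) = √(1532871.80046 + 748019.14416) = 1510.262 m
10: √((-1189.106)² + (352.979)²) = √(1413973.07924 + 124594.17444) = 1240.390 m
11: √((952.285)² + (-724.220)²) = √(906846.72123 + 524494.60840) = 1196.387 m
12: √((1273.090)² + (-225.886)²) = √(1620758.14810 + 51024.48500) = 1292.974 m
13: √((-9.694)² + (-1018.266)²) = √(93.97364 + 1036865.64676) = 1018.312 m
14: √((1372.473)² + (-1990.685)²) = √(1883682.13573 + 3962826.76922) = 2417.956 m
15: √((810.528)² + (-482.730)²) = √(656955.63878 + 233028.25290) = 943.390 m
Sorted: 3 (348.159 m) < 8 (771.668 m) < 6 (861.643 m) < 15 (943.390 m) < 13 (1018.312 m) < …

3, 8, 6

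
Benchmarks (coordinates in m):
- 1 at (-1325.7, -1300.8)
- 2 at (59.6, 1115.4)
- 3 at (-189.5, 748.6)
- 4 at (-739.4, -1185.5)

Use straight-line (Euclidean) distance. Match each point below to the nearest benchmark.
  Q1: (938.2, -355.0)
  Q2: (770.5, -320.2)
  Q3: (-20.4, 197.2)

Q1 at (938.2, -355.0):
  1: √((-2263.9)² + (-945.8)²) = √(5125243.210 + 894537.640) = 2453.5 m
  2: √((-878.6)² + (1470.4)²) = √(771937.960 + 2162076.160) = 1712.9 m
  3: √((-1127.7)² + (1103.6)²) = √(1271707.290 + 1217932.960) = 1577.9 m
  4: √((-1677.6)² + (-830.5)²) = √(2814341.760 + 689730.250) = 1871.9 m
  → nearest: 3 (1577.9 m)
Q2 at (770.5, -320.2):
  1: √((-2096.2)² + (-980.6)²) = √(4394054.440 + 961576.360) = 2314.2 m
  2: √((-710.9)² + (1435.6)²) = √(505378.810 + 2060947.360) = 1602.0 m
  3: √((-960.0)² + (1068.8)²) = √(921600.000 + 1142333.440) = 1436.6 m
  4: √((-1509.9)² + (-865.3)²) = √(2279798.010 + 748744.090) = 1740.3 m
  → nearest: 3 (1436.6 m)
Q3 at (-20.4, 197.2):
  1: √((-1305.3)² + (-1498.0)²) = √(1703808.090 + 2244004.000) = 1986.9 m
  2: √((80.0)² + (918.2)²) = √(6400.000 + 843091.240) = 921.7 m
  3: √((-169.1)² + (551.4)²) = √(28594.810 + 304041.960) = 576.7 m
  4: √((-719.0)² + (-1382.7)²) = √(516961.000 + 1911859.290) = 1558.5 m
  → nearest: 3 (576.7 m)

Q1→3; Q2→3; Q3→3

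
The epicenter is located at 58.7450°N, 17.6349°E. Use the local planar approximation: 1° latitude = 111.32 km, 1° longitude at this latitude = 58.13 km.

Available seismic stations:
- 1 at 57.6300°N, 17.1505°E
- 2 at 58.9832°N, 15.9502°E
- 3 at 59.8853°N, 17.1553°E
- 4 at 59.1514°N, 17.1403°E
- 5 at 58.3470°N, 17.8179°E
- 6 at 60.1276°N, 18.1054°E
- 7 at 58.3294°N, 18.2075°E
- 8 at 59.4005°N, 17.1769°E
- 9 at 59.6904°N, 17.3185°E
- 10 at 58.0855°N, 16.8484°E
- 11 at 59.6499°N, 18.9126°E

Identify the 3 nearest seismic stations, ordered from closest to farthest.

5, 4, 7

Distances from 58.7450°N, 17.6349°E:
1: √((-1.1150·111.32)² + (-0.4844·58.13)²) = √(15406.221235 + 792.882650) = 127.2757 km
2: √((0.2382·111.32)² + (-1.6847·58.13)²) = √(703.120742 + 9590.600433) = 101.4580 km
3: √((1.1403·111.32)² + (-0.4796·58.13)²) = √(16113.305604 + 777.246893) = 129.9637 km
4: √((0.4064·111.32)² + (-0.4946·58.13)²) = √(2046.698135 + 826.625636) = 53.6034 km
5: √((-0.3980·111.32)² + (0.1830·58.13)²) = √(1962.964925 + 113.162576) = 45.5645 km
6: √((1.3826·111.32)² + (0.4705·58.13)²) = √(23688.605771 + 748.031526) = 156.3222 km
7: √((-0.4156·111.32)² + (0.5726·58.13)²) = √(2140.412473 + 1107.907069) = 56.9940 km
8: √((0.6555·111.32)² + (-0.4580·58.13)²) = √(5324.658844 + 708.812882) = 77.6754 km
9: √((0.9454·111.32)² + (-0.3164·58.13)²) = √(11075.863409 + 338.277876) = 106.8370 km
10: √((-0.6595·111.32)² + (-0.7865·58.13)²) = √(5389.841513 + 2090.249363) = 86.4875 km
11: √((0.9049·111.32)² + (1.2777·58.13)²) = √(10147.231575 + 5516.434114) = 125.1546 km
Sorted: 5 (45.5645 km) < 4 (53.6034 km) < 7 (56.9940 km) < 8 (77.6754 km) < 10 (86.4875 km) < …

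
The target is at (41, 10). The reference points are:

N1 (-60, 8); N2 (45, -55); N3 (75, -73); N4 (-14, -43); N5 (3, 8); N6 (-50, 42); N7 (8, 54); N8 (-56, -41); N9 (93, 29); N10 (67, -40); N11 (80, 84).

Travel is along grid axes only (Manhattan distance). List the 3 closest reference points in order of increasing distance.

Distances from (41, 10):
N1: 103
N2: 69
N3: 117
N4: 108
N5: 40
N6: 123
N7: 77
N8: 148
N9: 71
N10: 76
N11: 113
Sorted: N5 (40) < N2 (69) < N9 (71) < N10 (76) < N7 (77) < …

N5, N2, N9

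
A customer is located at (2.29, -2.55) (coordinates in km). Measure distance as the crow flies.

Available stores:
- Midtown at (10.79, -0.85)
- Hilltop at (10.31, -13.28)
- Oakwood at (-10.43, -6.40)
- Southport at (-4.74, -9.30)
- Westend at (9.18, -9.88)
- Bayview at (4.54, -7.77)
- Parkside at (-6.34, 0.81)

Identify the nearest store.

Bayview

Distances from (2.29, -2.55):
Midtown: 8.67 km
Hilltop: 13.40 km
Oakwood: 13.29 km
Southport: 9.75 km
Westend: 10.06 km
Bayview: 5.68 km
Parkside: 9.26 km
Minimum: Bayview at 5.68 km.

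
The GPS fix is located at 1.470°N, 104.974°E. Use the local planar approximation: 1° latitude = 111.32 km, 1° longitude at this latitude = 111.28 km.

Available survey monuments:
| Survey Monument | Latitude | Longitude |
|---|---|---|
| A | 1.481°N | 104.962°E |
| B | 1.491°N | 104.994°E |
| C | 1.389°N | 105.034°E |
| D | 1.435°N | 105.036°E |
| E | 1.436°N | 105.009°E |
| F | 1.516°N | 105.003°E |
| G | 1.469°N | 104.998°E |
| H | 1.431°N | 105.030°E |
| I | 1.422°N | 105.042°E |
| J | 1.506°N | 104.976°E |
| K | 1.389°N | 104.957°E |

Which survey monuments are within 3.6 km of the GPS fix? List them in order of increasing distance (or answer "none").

Distances from 1.470°N, 104.974°E:
A: √((0.011·111.32)² + (-0.012·111.28)²) = √(1.49945 + 1.78319) = 1.812 km
B: √((0.021·111.32)² + (0.020·111.28)²) = √(5.46493 + 4.95330) = 3.228 km
C: √((-0.081·111.32)² + (0.060·111.28)²) = √(81.30485 + 44.57966) = 11.220 km
D: √((-0.035·111.32)² + (0.062·111.28)²) = √(15.18037 + 47.60117) = 7.923 km
E: √((-0.034·111.32)² + (0.035·111.28)²) = √(14.32532 + 15.16947) = 5.431 km
F: √((0.046·111.32)² + (0.029·111.28)²) = √(26.22177 + 10.41430) = 6.053 km
G: √((-0.001·111.32)² + (0.024·111.28)²) = √(0.01239 + 7.13275) = 2.673 km
H: √((-0.039·111.32)² + (0.056·111.28)²) = √(18.84845 + 38.83384) = 7.595 km
I: √((-0.048·111.32)² + (0.068·111.28)²) = √(28.55150 + 57.26009) = 9.263 km
J: √((0.036·111.32)² + (0.002·111.28)²) = √(16.06022 + 0.04953) = 4.014 km
K: √((-0.081·111.32)² + (-0.017·111.28)²) = √(81.30485 + 3.57876) = 9.213 km
Threshold 3.6 km: A (1.812 km), G (2.673 km), B (3.228 km) are within range.

A, G, B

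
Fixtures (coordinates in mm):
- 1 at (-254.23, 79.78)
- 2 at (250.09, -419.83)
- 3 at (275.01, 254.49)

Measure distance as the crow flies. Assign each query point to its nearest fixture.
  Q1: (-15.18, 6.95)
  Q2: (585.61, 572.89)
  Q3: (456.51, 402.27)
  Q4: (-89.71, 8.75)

Q1 at (-15.18, 6.95):
  1: √((-239.05)² + (72.83)²) = √(57144.9025 + 5304.2089) = 249.90 mm
  2: √((265.27)² + (-426.78)²) = √(70368.1729 + 182141.1684) = 502.50 mm
  3: √((290.19)² + (247.54)²) = √(84210.2361 + 61276.0516) = 381.43 mm
  → nearest: 1 (249.90 mm)
Q2 at (585.61, 572.89):
  1: √((-839.84)² + (-493.11)²) = √(705331.2256 + 243157.4721) = 973.90 mm
  2: √((-335.52)² + (-992.72)²) = √(112573.6704 + 985492.9984) = 1047.89 mm
  3: √((-310.60)² + (-318.40)²) = √(96472.3600 + 101378.5600) = 444.80 mm
  → nearest: 3 (444.80 mm)
Q3 at (456.51, 402.27):
  1: √((-710.74)² + (-322.49)²) = √(505151.3476 + 103999.8001) = 780.48 mm
  2: √((-206.42)² + (-822.10)²) = √(42609.2164 + 675848.4100) = 847.62 mm
  3: √((-181.50)² + (-147.78)²) = √(32942.2500 + 21838.9284) = 234.05 mm
  → nearest: 3 (234.05 mm)
Q4 at (-89.71, 8.75):
  1: √((-164.52)² + (71.03)²) = √(27066.8304 + 5045.2609) = 179.20 mm
  2: √((339.80)² + (-428.58)²) = √(115464.0400 + 183680.8164) = 546.94 mm
  3: √((364.72)² + (245.74)²) = √(133020.6784 + 60388.1476) = 439.78 mm
  → nearest: 1 (179.20 mm)

Q1→1; Q2→3; Q3→3; Q4→1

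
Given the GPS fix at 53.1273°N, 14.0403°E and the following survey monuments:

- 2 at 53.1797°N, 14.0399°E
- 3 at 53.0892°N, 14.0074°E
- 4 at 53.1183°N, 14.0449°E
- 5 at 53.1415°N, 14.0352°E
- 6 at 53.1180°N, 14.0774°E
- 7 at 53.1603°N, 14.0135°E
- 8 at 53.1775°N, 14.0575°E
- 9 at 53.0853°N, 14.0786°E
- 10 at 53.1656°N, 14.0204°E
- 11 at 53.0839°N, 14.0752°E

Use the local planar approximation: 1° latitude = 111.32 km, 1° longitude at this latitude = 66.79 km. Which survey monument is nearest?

Distances from 53.1273°N, 14.0403°E:
2: √((0.0524·111.32)² + (-0.0004·66.79)²) = √(34.025849 + 0.000714) = 5.8332 km
3: √((-0.0381·111.32)² + (-0.0329·66.79)²) = √(17.988558 + 4.828527) = 4.7767 km
4: √((-0.0090·111.32)² + (0.0046·66.79)²) = √(1.003764 + 0.094393) = 1.0479 km
5: √((0.0142·111.32)² + (-0.0051·66.79)²) = √(2.498752 + 0.116028) = 1.6170 km
6: √((-0.0093·111.32)² + (0.0371·66.79)²) = √(1.071796 + 6.140033) = 2.6855 km
7: √((0.0330·111.32)² + (-0.0268·66.79)²) = √(13.495043 + 3.204000) = 4.0864 km
8: √((0.0502·111.32)² + (0.0172·66.79)²) = √(31.228695 + 1.319714) = 5.7051 km
9: √((-0.0420·111.32)² + (0.0383·66.79)²) = √(21.859739 + 6.543656) = 5.3295 km
10: √((0.0383·111.32)² + (-0.0199·66.79)²) = √(18.177910 + 1.766563) = 4.4659 km
11: √((-0.0434·111.32)² + (0.0349·66.79)²) = √(23.341344 + 5.433426) = 5.3642 km
Minimum: 4 at 1.0479 km.

4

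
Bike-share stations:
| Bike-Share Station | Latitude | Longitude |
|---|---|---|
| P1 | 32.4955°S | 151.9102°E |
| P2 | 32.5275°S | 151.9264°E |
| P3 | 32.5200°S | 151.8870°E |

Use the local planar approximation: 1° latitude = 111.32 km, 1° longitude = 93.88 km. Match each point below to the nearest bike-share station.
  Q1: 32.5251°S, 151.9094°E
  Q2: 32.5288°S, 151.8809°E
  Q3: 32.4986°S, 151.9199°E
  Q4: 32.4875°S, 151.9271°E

Q1→P2; Q2→P3; Q3→P1; Q4→P1

Q1 at 32.5251°S, 151.9094°E:
  P1: √((0.0296·111.32)² + (0.0008·93.88)²) = √(10.857499 + 0.005641) = 3.2959 km
  P2: √((-0.0024·111.32)² + (0.0170·93.88)²) = √(0.071379 + 2.547088) = 1.6182 km
  P3: √((0.0051·111.32)² + (-0.0224·93.88)²) = √(0.322320 + 4.422239) = 2.1782 km
  → nearest: P2 (1.6182 km)
Q2 at 32.5288°S, 151.8809°E:
  P1: √((0.0333·111.32)² + (0.0293·93.88)²) = √(13.741523 + 7.566262) = 4.6160 km
  P2: √((0.0013·111.32)² + (0.0455·93.88)²) = √(0.020943 + 18.246054) = 4.2740 km
  P3: √((0.0088·111.32)² + (0.0061·93.88)²) = √(0.959648 + 0.327949) = 1.1347 km
  → nearest: P3 (1.1347 km)
Q3 at 32.4986°S, 151.9199°E:
  P1: √((0.0031·111.32)² + (-0.0097·93.88)²) = √(0.119088 + 0.829258) = 0.9738 km
  P2: √((-0.0289·111.32)² + (0.0065·93.88)²) = √(10.350041 + 0.372368) = 3.2745 km
  P3: √((-0.0214·111.32)² + (-0.0329·93.88)²) = √(5.675106 + 9.539771) = 3.9006 km
  → nearest: P1 (0.9738 km)
Q4 at 32.4875°S, 151.9271°E:
  P1: √((-0.0080·111.32)² + (-0.0169·93.88)²) = √(0.793097 + 2.517211) = 1.8194 km
  P2: √((-0.0400·111.32)² + (-0.0007·93.88)²) = √(19.827428 + 0.004319) = 4.4533 km
  P3: √((-0.0325·111.32)² + (-0.0401·93.88)²) = √(13.089200 + 14.172123) = 5.2212 km
  → nearest: P1 (1.8194 km)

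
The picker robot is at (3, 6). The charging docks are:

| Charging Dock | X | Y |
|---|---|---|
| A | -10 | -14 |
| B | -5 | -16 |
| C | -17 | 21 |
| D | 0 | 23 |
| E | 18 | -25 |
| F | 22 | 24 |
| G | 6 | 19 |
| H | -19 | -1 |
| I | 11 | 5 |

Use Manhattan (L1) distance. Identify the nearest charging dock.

I

Distances from (3, 6):
A: |-13| + |-20| = 13 + 20 = 33
B: |-8| + |-22| = 8 + 22 = 30
C: |-20| + |15| = 20 + 15 = 35
D: |-3| + |17| = 3 + 17 = 20
E: |15| + |-31| = 15 + 31 = 46
F: |19| + |18| = 19 + 18 = 37
G: |3| + |13| = 3 + 13 = 16
H: |-22| + |-7| = 22 + 7 = 29
I: |8| + |-1| = 8 + 1 = 9
Minimum: I at 9.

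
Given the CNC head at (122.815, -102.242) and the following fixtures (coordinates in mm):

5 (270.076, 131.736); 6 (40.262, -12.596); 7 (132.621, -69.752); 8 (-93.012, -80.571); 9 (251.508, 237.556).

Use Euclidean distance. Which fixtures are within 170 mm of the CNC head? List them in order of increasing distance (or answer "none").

Distances from (122.815, -102.242):
5: √((147.261)² + (233.978)²) = √(21685.80212 + 54745.70448) = 276.462 mm
6: √((-82.553)² + (89.646)²) = √(6814.99781 + 8036.40532) = 121.866 mm
7: √((9.806)² + (32.490)²) = √(96.15764 + 1055.60010) = 33.938 mm
8: √((-215.827)² + (21.671)²) = √(46581.29393 + 469.63224) = 216.912 mm
9: √((128.693)² + (339.798)²) = √(16561.88825 + 115462.68080) = 363.352 mm
Threshold 170 mm: 7 (33.938 mm), 6 (121.866 mm) are within range.

7, 6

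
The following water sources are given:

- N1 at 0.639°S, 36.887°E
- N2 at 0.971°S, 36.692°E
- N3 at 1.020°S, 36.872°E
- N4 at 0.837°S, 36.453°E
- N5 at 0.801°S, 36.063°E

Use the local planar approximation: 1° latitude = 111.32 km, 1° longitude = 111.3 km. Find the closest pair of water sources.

Pairwise distances:
N1–N2: 42.860 km
N1–N3: 42.446 km
N1–N4: 53.095 km
N1–N5: 93.467 km
N2–N3: 20.763 km
N2–N4: 30.498 km
N2–N5: 72.520 km
N3–N4: 50.890 km
N3–N5: 93.284 km
N4–N5: 43.592 km
Closest pair: N2–N3 at 20.763 km.

N2 and N3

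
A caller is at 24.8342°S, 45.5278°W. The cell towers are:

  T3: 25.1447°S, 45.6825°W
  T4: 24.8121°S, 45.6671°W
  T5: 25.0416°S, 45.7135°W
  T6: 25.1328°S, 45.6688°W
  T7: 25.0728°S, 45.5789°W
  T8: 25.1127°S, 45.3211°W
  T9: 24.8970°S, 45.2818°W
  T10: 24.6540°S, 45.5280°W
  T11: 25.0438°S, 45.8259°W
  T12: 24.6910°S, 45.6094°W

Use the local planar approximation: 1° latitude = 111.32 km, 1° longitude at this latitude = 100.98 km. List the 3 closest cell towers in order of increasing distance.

T4, T12, T10

Distances from 24.8342°S, 45.5278°W:
T3: 37.9310 km
T4: 14.2800 km
T5: 29.7436 km
T6: 36.1612 km
T7: 27.0575 km
T8: 37.3741 km
T9: 25.8060 km
T10: 20.0599 km
T11: 38.0861 km
T12: 17.9447 km
Sorted: T4 (14.2800 km) < T12 (17.9447 km) < T10 (20.0599 km) < T9 (25.8060 km) < T7 (27.0575 km) < …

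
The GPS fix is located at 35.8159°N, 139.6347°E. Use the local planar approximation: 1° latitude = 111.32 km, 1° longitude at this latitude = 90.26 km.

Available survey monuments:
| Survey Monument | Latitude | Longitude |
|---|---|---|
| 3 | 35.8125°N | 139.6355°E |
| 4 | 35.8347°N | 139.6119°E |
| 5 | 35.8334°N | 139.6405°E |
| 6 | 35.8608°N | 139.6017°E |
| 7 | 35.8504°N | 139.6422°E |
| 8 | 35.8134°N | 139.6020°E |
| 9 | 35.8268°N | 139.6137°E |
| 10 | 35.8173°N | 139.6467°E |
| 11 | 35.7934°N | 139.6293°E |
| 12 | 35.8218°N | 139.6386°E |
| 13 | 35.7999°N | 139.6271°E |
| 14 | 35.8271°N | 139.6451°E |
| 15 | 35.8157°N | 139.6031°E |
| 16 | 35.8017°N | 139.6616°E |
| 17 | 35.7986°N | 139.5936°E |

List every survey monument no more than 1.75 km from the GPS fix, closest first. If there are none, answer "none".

Distances from 35.8159°N, 139.6347°E:
3: √((-0.0034·111.32)² + (0.0008·90.26)²) = √(0.143253 + 0.005214) = 0.3853 km
4: √((0.0188·111.32)² + (-0.0228·90.26)²) = √(4.379879 + 4.235068) = 2.9351 km
5: √((0.0175·111.32)² + (0.0058·90.26)²) = √(3.795094 + 0.274061) = 2.0172 km
6: √((0.0449·111.32)² + (-0.0330·90.26)²) = √(24.982683 + 8.871939) = 5.8185 km
7: √((0.0345·111.32)² + (0.0075·90.26)²) = √(14.749747 + 0.458261) = 3.8997 km
8: √((-0.0025·111.32)² + (-0.0327·90.26)²) = √(0.077451 + 8.711364) = 2.9646 km
9: √((0.0109·111.32)² + (-0.0210·90.26)²) = √(1.472310 + 3.592769) = 2.2506 km
10: √((0.0014·111.32)² + (0.0120·90.26)²) = √(0.024289 + 1.173149) = 1.0943 km
11: √((-0.0225·111.32)² + (-0.0054·90.26)²) = √(6.273522 + 0.237563) = 2.5517 km
12: √((0.0059·111.32)² + (0.0039·90.26)²) = √(0.431370 + 0.123914) = 0.7452 km
13: √((-0.0160·111.32)² + (-0.0076·90.26)²) = √(3.172388 + 0.470563) = 1.9087 km
14: √((0.0112·111.32)² + (0.0104·90.26)²) = √(1.554470 + 0.881165) = 1.5607 km
15: √((-0.0002·111.32)² + (-0.0316·90.26)²) = √(0.000496 + 8.135136) = 2.8523 km
16: √((-0.0142·111.32)² + (0.0269·90.26)²) = √(2.498752 + 5.895155) = 2.8972 km
17: √((-0.0173·111.32)² + (-0.0411·90.26)²) = √(3.708844 + 13.761770) = 4.1798 km
Threshold 1.75 km: 3 (0.3853 km), 12 (0.7452 km), 10 (1.0943 km), 14 (1.5607 km) are within range.

3, 12, 10, 14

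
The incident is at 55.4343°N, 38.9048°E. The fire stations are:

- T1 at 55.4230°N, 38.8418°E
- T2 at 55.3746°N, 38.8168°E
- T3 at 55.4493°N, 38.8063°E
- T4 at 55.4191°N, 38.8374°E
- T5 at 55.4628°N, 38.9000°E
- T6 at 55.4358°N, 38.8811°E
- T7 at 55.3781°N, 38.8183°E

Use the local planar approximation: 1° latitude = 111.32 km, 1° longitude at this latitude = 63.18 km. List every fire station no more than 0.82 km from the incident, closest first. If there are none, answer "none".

Distances from 55.4343°N, 38.9048°E:
T1: √((-0.0113·111.32)² + (-0.0630·63.18)²) = √(1.582353 + 15.843107) = 4.1744 km
T2: √((-0.0597·111.32)² + (-0.0880·63.18)²) = √(44.166711 + 30.911821) = 8.6648 km
T3: √((0.0150·111.32)² + (-0.0985·63.18)²) = √(2.788232 + 38.728592) = 6.4434 km
T4: √((-0.0152·111.32)² + (-0.0674·63.18)²) = √(2.863081 + 18.133391) = 4.5822 km
T5: √((0.0285·111.32)² + (-0.0048·63.18)²) = √(10.065518 + 0.091969) = 3.1871 km
T6: √((0.0015·111.32)² + (-0.0237·63.18)²) = √(0.027882 + 2.242105) = 1.5066 km
T7: √((-0.0562·111.32)² + (-0.0865·63.18)²) = √(39.139838 + 29.866990) = 8.3070 km
Threshold 0.82 km: none within range.

none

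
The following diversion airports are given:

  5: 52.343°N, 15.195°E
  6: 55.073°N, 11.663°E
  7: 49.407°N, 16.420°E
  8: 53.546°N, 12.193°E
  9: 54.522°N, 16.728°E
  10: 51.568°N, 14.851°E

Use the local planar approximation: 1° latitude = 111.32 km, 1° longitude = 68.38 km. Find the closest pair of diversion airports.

5 and 10

Pairwise distances:
5–10: √((-0.775·111.32)² + (-0.344·68.38)²) = √(7443.03053 + 553.31836) = 89.422 km
6–8: √((-1.527·111.32)² + (0.530·68.38)²) = √(28895.11781 + 1313.43907) = 173.806 km
5–8: √((1.203·111.32)² + (-3.002·68.38)²) = √(17934.02001 + 42138.54820) = 245.097 km
7–10: √((2.161·111.32)² + (-1.569·68.38)²) = √(57870.32603 + 11510.76215) = 263.403 km
5–9: √((2.179·111.32)² + (1.533·68.38)²) = √(58838.40019 + 10988.60349) = 264.248 km
8–10: √((-1.978·111.32)² + (2.658·68.38)²) = √(48484.05887 + 33034.53106) = 285.515 km
8–9: √((0.976·111.32)² + (4.535·68.38)²) = √(11804.45744 + 96164.05667) = 328.586 km
5–7: √((-2.936·111.32)² + (1.225·68.38)²) = √(106821.45713 + 7016.65899) = 337.399 km
6–9: √((-0.551·111.32)² + (5.065·68.38)²) = √(3762.26682 + 119954.65122) = 351.734 km
9–10: √((-2.954·111.32)² + (-1.877·68.38)²) = √(108135.27207 + 16473.53254) = 353.000 km
5–6: √((2.730·111.32)² + (-3.532·68.38)²) = √(92357.39809 + 58331.02161) = 388.186 km
6–10: √((-3.505·111.32)² + (3.188·68.38)²) = √(152237.77919 + 47522.01186) = 446.945 km
7–8: √((4.139·111.32)² + (-4.227·68.38)²) = √(212293.76933 + 83545.42807) = 543.911 km
7–9: √((5.115·111.32)² + (0.308·68.38)²) = √(324218.40984 + 443.56741) = 569.791 km
6–7: √((-5.666·111.32)² + (4.757·68.38)²) = √(397831.83750 + 105809.45946) = 709.677 km
Closest pair: 5–10 at 89.422 km.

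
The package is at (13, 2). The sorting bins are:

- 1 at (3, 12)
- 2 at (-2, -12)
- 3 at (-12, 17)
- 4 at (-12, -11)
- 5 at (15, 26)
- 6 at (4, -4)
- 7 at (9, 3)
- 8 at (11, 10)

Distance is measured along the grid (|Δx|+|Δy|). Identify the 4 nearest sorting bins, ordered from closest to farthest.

7, 8, 6, 1

Distances from (13, 2):
1: 20
2: 29
3: 40
4: 38
5: 26
6: 15
7: 5
8: 10
Sorted: 7 (5) < 8 (10) < 6 (15) < 1 (20) < 5 (26) < 2 (29) < …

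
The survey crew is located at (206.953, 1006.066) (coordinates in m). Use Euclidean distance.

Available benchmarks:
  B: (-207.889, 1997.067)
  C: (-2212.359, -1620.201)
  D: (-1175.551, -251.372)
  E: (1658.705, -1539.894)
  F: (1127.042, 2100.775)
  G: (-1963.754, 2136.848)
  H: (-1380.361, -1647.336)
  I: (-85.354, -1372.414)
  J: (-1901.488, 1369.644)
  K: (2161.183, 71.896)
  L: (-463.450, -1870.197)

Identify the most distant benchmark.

Distances from (206.953, 1006.066):
B: √((-414.842)² + (991.001)²) = √(172093.88496 + 982082.98200) = 1074.326 m
C: √((-2419.312)² + (-2626.267)²) = √(5853070.55334 + 6897278.35529) = 3570.763 m
D: √((-1382.504)² + (-1257.438)²) = √(1911317.31002 + 1581150.32384) = 1868.814 m
E: √((1451.752)² + (-2545.960)²) = √(2107583.86950 + 6481912.32160) = 2930.784 m
F: √((920.089)² + (1094.709)²) = √(846563.76792 + 1198387.79468) = 1430.018 m
G: √((-2170.707)² + (1130.782)²) = √(4711968.87985 + 1278667.93152) = 2447.578 m
H: √((-1587.314)² + (-2653.402)²) = √(2519565.73460 + 7040542.17360) = 3091.942 m
I: √((-292.307)² + (-2378.480)²) = √(85443.38225 + 5657167.11040) = 2396.374 m
J: √((-2108.441)² + (363.578)²) = √(4445523.45048 + 132188.96208) = 2139.559 m
K: √((1954.230)² + (-934.170)²) = √(3819014.89290 + 872673.58890) = 2166.031 m
L: √((-670.403)² + (-2876.263)²) = √(449440.18241 + 8272888.84517) = 2953.359 m
Maximum: C at 3570.763 m.

C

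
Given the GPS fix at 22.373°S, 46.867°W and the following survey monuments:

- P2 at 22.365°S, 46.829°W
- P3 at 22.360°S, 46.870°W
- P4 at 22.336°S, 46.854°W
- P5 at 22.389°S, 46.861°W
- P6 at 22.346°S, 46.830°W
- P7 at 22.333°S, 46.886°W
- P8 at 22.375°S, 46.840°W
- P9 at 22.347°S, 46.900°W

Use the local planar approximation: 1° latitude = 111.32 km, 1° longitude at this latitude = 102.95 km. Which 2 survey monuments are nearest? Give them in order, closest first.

P3, P5

Distances from 22.373°S, 46.867°W:
P2: √((0.008·111.32)² + (0.038·102.95)²) = √(0.79310 + 15.30453) = 4.012 km
P3: √((0.013·111.32)² + (-0.003·102.95)²) = √(2.09427 + 0.09539) = 1.480 km
P4: √((0.037·111.32)² + (0.013·102.95)²) = √(16.96484 + 1.79118) = 4.331 km
P5: √((-0.016·111.32)² + (0.006·102.95)²) = √(3.17239 + 0.38155) = 1.885 km
P6: √((0.027·111.32)² + (0.037·102.95)²) = √(9.03387 + 14.50962) = 4.852 km
P7: √((0.040·111.32)² + (-0.019·102.95)²) = √(19.82743 + 3.82613) = 4.863 km
P8: √((-0.002·111.32)² + (0.027·102.95)²) = √(0.04957 + 7.72645) = 2.789 km
P9: √((0.026·111.32)² + (-0.033·102.95)²) = √(8.37709 + 11.54199) = 4.463 km
Sorted: P3 (1.480 km) < P5 (1.885 km) < P8 (2.789 km) < P2 (4.012 km) < …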